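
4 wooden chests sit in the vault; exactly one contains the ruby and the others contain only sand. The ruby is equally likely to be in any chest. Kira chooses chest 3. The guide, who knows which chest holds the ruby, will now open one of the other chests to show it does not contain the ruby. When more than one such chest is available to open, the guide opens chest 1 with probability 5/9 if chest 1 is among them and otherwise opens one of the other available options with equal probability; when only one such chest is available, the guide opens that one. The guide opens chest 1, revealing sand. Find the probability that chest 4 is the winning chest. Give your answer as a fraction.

1/3

Condition on the true location of the ruby.
If it is in chest 1 (prior 1/4): the guide opened chest 1, so this case is ruled out; weight (1/4)·0 = 0.
If it is in any of chests 2, 3, and 4 (prior 1/4 each): chest 1 is available, opened with probability 5/9; weight (1/4)·(5/9) = 5/36 each.
The weights sum to 5/12.
So P(the ruby in chest 4 | the guide opened chest 1) = (5/36) / (5/12) = 1/3.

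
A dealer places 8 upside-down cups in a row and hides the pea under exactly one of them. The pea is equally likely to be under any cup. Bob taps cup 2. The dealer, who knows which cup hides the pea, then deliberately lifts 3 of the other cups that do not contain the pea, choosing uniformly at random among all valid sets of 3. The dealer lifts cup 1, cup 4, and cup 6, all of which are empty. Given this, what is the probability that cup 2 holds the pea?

1/8

Apply Bayes' rule, conditioning on where the pea actually is.
If it is under any of cups 1, 4, and 6 (prior 1/8 each): that cup was opened and seen not to hold the prize — ruled out; weight (1/8)·0 = 0 each.
If it is under cup 2 (prior 1/8): the dealer has 35 equally likely choices, so probability 1/35; weight (1/8)·(1/35) = 1/280.
If it is under any of cups 3, 5, 7, and 8 (prior 1/8 each): the dealer has 20 equally likely choices, so probability 1/20; weight (1/8)·(1/20) = 1/160 each.
The weights sum to 1/35.
So P(the pea under cup 2 | the dealer opened cup 1, cup 4, and cup 6) = (1/280) / (1/35) = 1/8.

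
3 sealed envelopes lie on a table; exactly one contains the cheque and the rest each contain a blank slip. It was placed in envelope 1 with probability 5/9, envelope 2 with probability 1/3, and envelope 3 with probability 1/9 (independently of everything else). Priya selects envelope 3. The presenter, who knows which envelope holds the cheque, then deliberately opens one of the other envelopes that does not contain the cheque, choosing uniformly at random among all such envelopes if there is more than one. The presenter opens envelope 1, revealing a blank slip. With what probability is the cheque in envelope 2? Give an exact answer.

6/7

Consider each possible location of the cheque in turn.
If it is in envelope 1 (prior 5/9): the presenter opened envelope 1, so this case is ruled out; weight (5/9)·0 = 0.
If it is in envelope 2 (prior 1/3): the presenter has no choice, probability 1; weight (1/3)·1 = 1/3.
If it is in envelope 3 (prior 1/9): the presenter has 2 equally likely choices, so probability 1/2; weight (1/9)·(1/2) = 1/18.
The weights sum to 7/18.
So P(the cheque in envelope 2 | the presenter opened envelope 1) = (1/3) / (7/18) = 6/7.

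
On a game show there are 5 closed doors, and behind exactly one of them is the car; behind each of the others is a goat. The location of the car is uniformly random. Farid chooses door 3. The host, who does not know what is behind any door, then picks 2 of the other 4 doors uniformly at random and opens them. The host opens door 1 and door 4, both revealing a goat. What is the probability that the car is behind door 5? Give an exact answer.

1/3

Apply Bayes' rule, conditioning on where the car actually is.
If it is behind either of doors 1 and 4 (prior 1/5 each): that door was opened and seen not to hold the prize — ruled out; weight (1/5)·0 = 0 each.
If it is behind any of doors 2, 3, and 5 (prior 1/5 each): the host picks exactly this set with probability 1/6 regardless, and none is the prize; weight (1/5)·(1/6) = 1/30 each.
The weights sum to 1/10.
So P(the car behind door 5 | the host opened door 1 and door 4) = (1/30) / (1/10) = 1/3.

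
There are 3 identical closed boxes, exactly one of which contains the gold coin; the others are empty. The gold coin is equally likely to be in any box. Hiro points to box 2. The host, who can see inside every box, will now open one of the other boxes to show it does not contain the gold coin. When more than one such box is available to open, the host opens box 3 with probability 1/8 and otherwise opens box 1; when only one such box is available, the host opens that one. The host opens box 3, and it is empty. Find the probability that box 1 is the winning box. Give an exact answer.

8/9

Condition on the true location of the gold coin.
If it is in box 1 (prior 1/3): only box 3 is available, probability 1; weight (1/3)·1 = 1/3.
If it is in box 2 (prior 1/3): box 3 is available, opened with probability 1/8; weight (1/3)·(1/8) = 1/24.
If it is in box 3 (prior 1/3): the host opened box 3, so this case is ruled out; weight (1/3)·0 = 0.
The weights sum to 3/8.
So P(the gold coin in box 1 | the host opened box 3) = (1/3) / (3/8) = 8/9.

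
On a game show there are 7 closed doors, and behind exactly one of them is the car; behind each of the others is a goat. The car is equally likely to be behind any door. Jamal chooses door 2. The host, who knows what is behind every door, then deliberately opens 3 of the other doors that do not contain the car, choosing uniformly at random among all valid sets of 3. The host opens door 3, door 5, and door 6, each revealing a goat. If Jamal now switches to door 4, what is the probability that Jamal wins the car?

Consider each possible location of the car in turn.
If it is behind any of doors 1, 4, and 7 (prior 1/7 each): the host has 10 equally likely choices, so probability 1/10; weight (1/7)·(1/10) = 1/70 each.
If it is behind door 2 (prior 1/7): the host has 20 equally likely choices, so probability 1/20; weight (1/7)·(1/20) = 1/140.
If it is behind any of doors 3, 5, and 6 (prior 1/7 each): that door was opened and seen not to hold the prize — ruled out; weight (1/7)·0 = 0 each.
The weights sum to 1/20.
So P(the car behind door 4 | the host opened door 3, door 5, and door 6) = (1/70) / (1/20) = 2/7.

2/7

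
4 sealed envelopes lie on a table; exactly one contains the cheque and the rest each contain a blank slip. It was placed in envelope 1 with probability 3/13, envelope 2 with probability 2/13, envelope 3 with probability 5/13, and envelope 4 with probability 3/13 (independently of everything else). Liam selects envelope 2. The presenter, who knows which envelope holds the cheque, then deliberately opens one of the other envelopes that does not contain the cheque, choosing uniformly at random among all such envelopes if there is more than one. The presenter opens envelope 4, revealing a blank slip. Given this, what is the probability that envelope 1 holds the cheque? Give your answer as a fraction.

9/28

Consider each possible location of the cheque in turn.
If it is in envelope 1 (prior 3/13): the presenter has 2 equally likely choices, so probability 1/2; weight (3/13)·(1/2) = 3/26.
If it is in envelope 2 (prior 2/13): the presenter has 3 equally likely choices, so probability 1/3; weight (2/13)·(1/3) = 2/39.
If it is in envelope 3 (prior 5/13): the presenter has 2 equally likely choices, so probability 1/2; weight (5/13)·(1/2) = 5/26.
If it is in envelope 4 (prior 3/13): the presenter opened envelope 4, so this case is ruled out; weight (3/13)·0 = 0.
The weights sum to 14/39.
So P(the cheque in envelope 1 | the presenter opened envelope 4) = (3/26) / (14/39) = 9/28.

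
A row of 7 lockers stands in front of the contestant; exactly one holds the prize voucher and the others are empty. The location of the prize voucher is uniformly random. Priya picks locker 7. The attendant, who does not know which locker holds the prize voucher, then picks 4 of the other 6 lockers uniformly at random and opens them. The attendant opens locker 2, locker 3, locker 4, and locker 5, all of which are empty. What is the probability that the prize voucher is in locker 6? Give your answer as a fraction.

1/3

Because the attendant chose which lockers to open without knowing where the prize voucher is, the choice is independent of the prize location. Learning that none of the 4 opened lockers holds the prize voucher simply rules out those 4 locations and leaves the remaining 3 lockers still equally likely by symmetry.
So P(the prize voucher in locker 6) = 1/3.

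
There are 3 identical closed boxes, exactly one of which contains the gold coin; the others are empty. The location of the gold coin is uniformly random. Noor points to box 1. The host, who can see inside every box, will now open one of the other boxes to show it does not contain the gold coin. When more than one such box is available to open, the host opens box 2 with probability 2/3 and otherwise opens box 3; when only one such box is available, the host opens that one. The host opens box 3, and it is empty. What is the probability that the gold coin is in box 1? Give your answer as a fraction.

1/4

Apply Bayes' rule, conditioning on where the gold coin actually is.
If it is in box 1 (prior 1/3): box 2 is available but not opened, probability 1/3; weight (1/3)·(1/3) = 1/9.
If it is in box 2 (prior 1/3): only box 3 is available, probability 1; weight (1/3)·1 = 1/3.
If it is in box 3 (prior 1/3): the host opened box 3, so this case is ruled out; weight (1/3)·0 = 0.
The weights sum to 4/9.
So P(the gold coin in box 1 | the host opened box 3) = (1/9) / (4/9) = 1/4.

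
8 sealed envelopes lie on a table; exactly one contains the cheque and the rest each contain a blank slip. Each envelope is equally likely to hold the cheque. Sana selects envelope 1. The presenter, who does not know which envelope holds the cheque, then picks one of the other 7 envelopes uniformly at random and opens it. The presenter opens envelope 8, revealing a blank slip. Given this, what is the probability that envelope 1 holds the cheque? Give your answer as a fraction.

1/7

Because the presenter chose which envelope to open without knowing where the cheque is, the choice is independent of the prize location. Learning that envelope 8 does not hold the cheque simply rules out that one location and leaves the remaining 7 envelopes still equally likely by symmetry.
So P(the cheque in envelope 1) = 1/7.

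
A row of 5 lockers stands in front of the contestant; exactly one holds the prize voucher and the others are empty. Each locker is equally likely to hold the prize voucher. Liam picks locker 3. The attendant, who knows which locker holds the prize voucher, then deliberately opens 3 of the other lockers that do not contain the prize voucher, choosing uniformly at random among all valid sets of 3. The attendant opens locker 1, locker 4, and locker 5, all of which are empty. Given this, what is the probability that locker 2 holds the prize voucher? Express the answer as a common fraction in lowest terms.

4/5

Apply Bayes' rule, conditioning on where the prize voucher actually is.
If it is in any of lockers 1, 4, and 5 (prior 1/5 each): that locker was opened and seen not to hold the prize — ruled out; weight (1/5)·0 = 0 each.
If it is in locker 2 (prior 1/5): the attendant has no choice, probability 1; weight (1/5)·1 = 1/5.
If it is in locker 3 (prior 1/5): the attendant has 4 equally likely choices, so probability 1/4; weight (1/5)·(1/4) = 1/20.
The weights sum to 1/4.
So P(the prize voucher in locker 2 | the attendant opened locker 1, locker 4, and locker 5) = (1/5) / (1/4) = 4/5.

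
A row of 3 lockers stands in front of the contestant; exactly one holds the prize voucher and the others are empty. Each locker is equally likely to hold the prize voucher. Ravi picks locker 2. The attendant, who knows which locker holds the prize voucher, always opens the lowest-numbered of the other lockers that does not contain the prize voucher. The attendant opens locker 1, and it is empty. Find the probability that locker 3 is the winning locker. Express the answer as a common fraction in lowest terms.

Condition on the true location of the prize voucher.
If it is in locker 1 (prior 1/3): the attendant opened locker 1, so this case is ruled out; weight (1/3)·0 = 0.
If it is in either of lockers 2 and 3 (prior 1/3 each): locker 1 is the lowest-numbered option available, probability 1; weight (1/3)·1 = 1/3 each.
The weights sum to 2/3.
So P(the prize voucher in locker 3 | the attendant opened locker 1) = (1/3) / (2/3) = 1/2.

1/2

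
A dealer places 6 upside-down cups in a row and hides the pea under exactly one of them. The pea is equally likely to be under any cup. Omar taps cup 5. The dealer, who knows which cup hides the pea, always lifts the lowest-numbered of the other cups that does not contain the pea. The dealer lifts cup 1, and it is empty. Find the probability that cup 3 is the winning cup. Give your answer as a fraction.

Consider each possible location of the pea in turn.
If it is under cup 1 (prior 1/6): the dealer opened cup 1, so this case is ruled out; weight (1/6)·0 = 0.
If it is under any of cups 2, 3, 4, 5, and 6 (prior 1/6 each): cup 1 is the lowest-numbered option available, probability 1; weight (1/6)·1 = 1/6 each.
The weights sum to 5/6.
So P(the pea under cup 3 | the dealer opened cup 1) = (1/6) / (5/6) = 1/5.

1/5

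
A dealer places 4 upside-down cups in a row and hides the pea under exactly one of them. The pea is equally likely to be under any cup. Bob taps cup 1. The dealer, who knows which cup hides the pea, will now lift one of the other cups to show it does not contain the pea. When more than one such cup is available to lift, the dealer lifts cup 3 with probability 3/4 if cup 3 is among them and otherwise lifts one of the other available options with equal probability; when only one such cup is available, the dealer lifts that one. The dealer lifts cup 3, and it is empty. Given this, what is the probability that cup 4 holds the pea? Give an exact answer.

Condition on the true location of the pea.
If it is under any of cups 1, 2, and 4 (prior 1/4 each): cup 3 is available, opened with probability 3/4; weight (1/4)·(3/4) = 3/16 each.
If it is under cup 3 (prior 1/4): the dealer opened cup 3, so this case is ruled out; weight (1/4)·0 = 0.
The weights sum to 9/16.
So P(the pea under cup 4 | the dealer opened cup 3) = (3/16) / (9/16) = 1/3.

1/3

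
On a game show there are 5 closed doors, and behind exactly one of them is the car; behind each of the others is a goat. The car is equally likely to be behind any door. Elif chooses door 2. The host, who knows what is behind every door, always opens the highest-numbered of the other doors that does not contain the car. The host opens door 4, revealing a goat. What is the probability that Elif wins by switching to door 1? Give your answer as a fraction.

0

Condition on the true location of the car.
If it is behind any of doors 1, 2, and 3 (prior 1/5 each): the host would have opened door 5 instead, probability 0; weight (1/5)·0 = 0 each.
If it is behind door 4 (prior 1/5): the host opened door 4, so this case is ruled out; weight (1/5)·0 = 0.
If it is behind door 5 (prior 1/5): door 4 is the highest-numbered option available, probability 1; weight (1/5)·1 = 1/5.
The weights sum to 1/5.
So P(the car behind door 1 | the host opened door 4) = 0 / (1/5) = 0.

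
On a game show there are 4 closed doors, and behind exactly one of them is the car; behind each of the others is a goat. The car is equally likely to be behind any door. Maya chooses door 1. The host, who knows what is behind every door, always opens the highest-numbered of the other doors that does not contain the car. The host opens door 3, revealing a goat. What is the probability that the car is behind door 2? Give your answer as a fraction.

Apply Bayes' rule, conditioning on where the car actually is.
If it is behind either of doors 1 and 2 (prior 1/4 each): the host would have opened door 4 instead, probability 0; weight (1/4)·0 = 0 each.
If it is behind door 3 (prior 1/4): the host opened door 3, so this case is ruled out; weight (1/4)·0 = 0.
If it is behind door 4 (prior 1/4): door 3 is the highest-numbered option available, probability 1; weight (1/4)·1 = 1/4.
The weights sum to 1/4.
So P(the car behind door 2 | the host opened door 3) = 0 / (1/4) = 0.

0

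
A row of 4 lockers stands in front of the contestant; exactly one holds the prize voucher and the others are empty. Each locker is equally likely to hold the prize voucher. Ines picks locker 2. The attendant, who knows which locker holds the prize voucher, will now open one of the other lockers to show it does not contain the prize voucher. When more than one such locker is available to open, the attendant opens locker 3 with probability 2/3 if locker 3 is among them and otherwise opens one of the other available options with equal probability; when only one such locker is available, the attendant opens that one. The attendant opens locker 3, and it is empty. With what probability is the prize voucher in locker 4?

1/3

Condition on the true location of the prize voucher.
If it is in any of lockers 1, 2, and 4 (prior 1/4 each): locker 3 is available, opened with probability 2/3; weight (1/4)·(2/3) = 1/6 each.
If it is in locker 3 (prior 1/4): the attendant opened locker 3, so this case is ruled out; weight (1/4)·0 = 0.
The weights sum to 1/2.
So P(the prize voucher in locker 4 | the attendant opened locker 3) = (1/6) / (1/2) = 1/3.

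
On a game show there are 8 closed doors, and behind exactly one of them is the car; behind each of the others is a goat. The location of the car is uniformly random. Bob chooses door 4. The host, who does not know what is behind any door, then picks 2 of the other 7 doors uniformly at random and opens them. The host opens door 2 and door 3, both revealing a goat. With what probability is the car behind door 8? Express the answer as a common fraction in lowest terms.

Because the host chose which doors to open without knowing where the car is, the choice is independent of the prize location. Learning that none of the 2 opened doors holds the car simply rules out those 2 locations and leaves the remaining 6 doors still equally likely by symmetry.
So P(the car behind door 8) = 1/6.

1/6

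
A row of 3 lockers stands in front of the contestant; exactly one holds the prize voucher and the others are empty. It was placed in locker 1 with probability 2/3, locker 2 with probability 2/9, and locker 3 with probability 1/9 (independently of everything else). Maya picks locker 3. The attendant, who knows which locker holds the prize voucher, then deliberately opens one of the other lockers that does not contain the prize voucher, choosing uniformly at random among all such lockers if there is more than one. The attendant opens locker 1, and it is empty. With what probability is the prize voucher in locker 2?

Apply Bayes' rule, conditioning on where the prize voucher actually is.
If it is in locker 1 (prior 2/3): the attendant opened locker 1, so this case is ruled out; weight (2/3)·0 = 0.
If it is in locker 2 (prior 2/9): the attendant has no choice, probability 1; weight (2/9)·1 = 2/9.
If it is in locker 3 (prior 1/9): the attendant has 2 equally likely choices, so probability 1/2; weight (1/9)·(1/2) = 1/18.
The weights sum to 5/18.
So P(the prize voucher in locker 2 | the attendant opened locker 1) = (2/9) / (5/18) = 4/5.

4/5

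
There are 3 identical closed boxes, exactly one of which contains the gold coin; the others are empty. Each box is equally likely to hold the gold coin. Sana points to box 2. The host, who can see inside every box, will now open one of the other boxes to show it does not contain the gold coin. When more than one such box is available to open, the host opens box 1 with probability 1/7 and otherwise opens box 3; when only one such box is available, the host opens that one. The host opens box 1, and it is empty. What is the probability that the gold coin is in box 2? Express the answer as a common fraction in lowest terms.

1/8

Consider each possible location of the gold coin in turn.
If it is in box 1 (prior 1/3): the host opened box 1, so this case is ruled out; weight (1/3)·0 = 0.
If it is in box 2 (prior 1/3): box 1 is available, opened with probability 1/7; weight (1/3)·(1/7) = 1/21.
If it is in box 3 (prior 1/3): only box 1 is available, probability 1; weight (1/3)·1 = 1/3.
The weights sum to 8/21.
So P(the gold coin in box 2 | the host opened box 1) = (1/21) / (8/21) = 1/8.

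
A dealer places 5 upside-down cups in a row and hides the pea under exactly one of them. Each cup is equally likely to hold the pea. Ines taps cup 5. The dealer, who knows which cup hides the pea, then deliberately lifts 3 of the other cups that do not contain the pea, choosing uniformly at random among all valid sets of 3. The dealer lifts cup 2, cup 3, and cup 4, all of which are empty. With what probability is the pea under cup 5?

1/5

Condition on the true location of the pea.
If it is under cup 1 (prior 1/5): the dealer has no choice, probability 1; weight (1/5)·1 = 1/5.
If it is under any of cups 2, 3, and 4 (prior 1/5 each): that cup was opened and seen not to hold the prize — ruled out; weight (1/5)·0 = 0 each.
If it is under cup 5 (prior 1/5): the dealer has 4 equally likely choices, so probability 1/4; weight (1/5)·(1/4) = 1/20.
The weights sum to 1/4.
So P(the pea under cup 5 | the dealer opened cup 2, cup 3, and cup 4) = (1/20) / (1/4) = 1/5.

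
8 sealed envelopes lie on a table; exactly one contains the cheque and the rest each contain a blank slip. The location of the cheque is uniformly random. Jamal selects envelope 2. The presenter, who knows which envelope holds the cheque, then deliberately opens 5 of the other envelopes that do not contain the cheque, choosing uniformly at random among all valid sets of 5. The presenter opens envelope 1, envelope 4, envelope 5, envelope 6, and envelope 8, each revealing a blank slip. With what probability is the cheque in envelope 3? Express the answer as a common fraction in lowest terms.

Apply Bayes' rule, conditioning on where the cheque actually is.
If it is in any of envelopes 1, 4, 5, 6, and 8 (prior 1/8 each): that envelope was opened and seen not to hold the prize — ruled out; weight (1/8)·0 = 0 each.
If it is in envelope 2 (prior 1/8): the presenter has 21 equally likely choices, so probability 1/21; weight (1/8)·(1/21) = 1/168.
If it is in either of envelopes 3 and 7 (prior 1/8 each): the presenter has 6 equally likely choices, so probability 1/6; weight (1/8)·(1/6) = 1/48 each.
The weights sum to 1/21.
So P(the cheque in envelope 3 | the presenter opened envelope 1, envelope 4, envelope 5, envelope 6, and envelope 8) = (1/48) / (1/21) = 7/16.

7/16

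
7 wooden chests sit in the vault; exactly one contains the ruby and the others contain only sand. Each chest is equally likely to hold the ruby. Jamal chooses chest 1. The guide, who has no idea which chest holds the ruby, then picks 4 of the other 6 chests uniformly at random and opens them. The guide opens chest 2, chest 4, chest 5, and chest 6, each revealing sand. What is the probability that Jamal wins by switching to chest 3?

1/3

Because the guide chose which chests to open without knowing where the ruby is, the choice is independent of the prize location. Learning that none of the 4 opened chests holds the ruby simply rules out those 4 locations and leaves the remaining 3 chests still equally likely by symmetry.
So P(the ruby in chest 3) = 1/3.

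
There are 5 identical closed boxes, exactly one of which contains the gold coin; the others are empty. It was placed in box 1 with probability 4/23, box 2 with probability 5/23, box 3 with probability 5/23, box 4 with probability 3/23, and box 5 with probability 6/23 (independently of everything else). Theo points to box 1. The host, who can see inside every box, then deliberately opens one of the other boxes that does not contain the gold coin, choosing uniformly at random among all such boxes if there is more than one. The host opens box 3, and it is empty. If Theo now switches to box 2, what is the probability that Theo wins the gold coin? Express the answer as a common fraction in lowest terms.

5/17

Apply Bayes' rule, conditioning on where the gold coin actually is.
If it is in box 1 (prior 4/23): the host has 4 equally likely choices, so probability 1/4; weight (4/23)·(1/4) = 1/23.
If it is in box 2 (prior 5/23): the host has 3 equally likely choices, so probability 1/3; weight (5/23)·(1/3) = 5/69.
If it is in box 3 (prior 5/23): the host opened box 3, so this case is ruled out; weight (5/23)·0 = 0.
If it is in box 4 (prior 3/23): the host has 3 equally likely choices, so probability 1/3; weight (3/23)·(1/3) = 1/23.
If it is in box 5 (prior 6/23): the host has 3 equally likely choices, so probability 1/3; weight (6/23)·(1/3) = 2/23.
The weights sum to 17/69.
So P(the gold coin in box 2 | the host opened box 3) = (5/69) / (17/69) = 5/17.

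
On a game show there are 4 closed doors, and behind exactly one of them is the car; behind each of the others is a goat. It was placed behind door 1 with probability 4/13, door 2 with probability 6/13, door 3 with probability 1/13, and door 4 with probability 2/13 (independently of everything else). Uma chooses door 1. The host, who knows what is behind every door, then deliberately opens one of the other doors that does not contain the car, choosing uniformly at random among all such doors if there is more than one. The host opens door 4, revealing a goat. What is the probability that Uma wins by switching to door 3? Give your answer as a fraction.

3/29

Apply Bayes' rule, conditioning on where the car actually is.
If it is behind door 1 (prior 4/13): the host has 3 equally likely choices, so probability 1/3; weight (4/13)·(1/3) = 4/39.
If it is behind door 2 (prior 6/13): the host has 2 equally likely choices, so probability 1/2; weight (6/13)·(1/2) = 3/13.
If it is behind door 3 (prior 1/13): the host has 2 equally likely choices, so probability 1/2; weight (1/13)·(1/2) = 1/26.
If it is behind door 4 (prior 2/13): the host opened door 4, so this case is ruled out; weight (2/13)·0 = 0.
The weights sum to 29/78.
So P(the car behind door 3 | the host opened door 4) = (1/26) / (29/78) = 3/29.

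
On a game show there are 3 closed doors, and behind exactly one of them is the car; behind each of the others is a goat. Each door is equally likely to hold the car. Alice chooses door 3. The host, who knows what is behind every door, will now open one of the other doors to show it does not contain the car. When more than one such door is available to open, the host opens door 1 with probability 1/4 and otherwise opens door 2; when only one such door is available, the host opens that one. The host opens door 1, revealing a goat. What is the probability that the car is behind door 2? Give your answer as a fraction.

4/5

Apply Bayes' rule, conditioning on where the car actually is.
If it is behind door 1 (prior 1/3): the host opened door 1, so this case is ruled out; weight (1/3)·0 = 0.
If it is behind door 2 (prior 1/3): only door 1 is available, probability 1; weight (1/3)·1 = 1/3.
If it is behind door 3 (prior 1/3): door 1 is available, opened with probability 1/4; weight (1/3)·(1/4) = 1/12.
The weights sum to 5/12.
So P(the car behind door 2 | the host opened door 1) = (1/3) / (5/12) = 4/5.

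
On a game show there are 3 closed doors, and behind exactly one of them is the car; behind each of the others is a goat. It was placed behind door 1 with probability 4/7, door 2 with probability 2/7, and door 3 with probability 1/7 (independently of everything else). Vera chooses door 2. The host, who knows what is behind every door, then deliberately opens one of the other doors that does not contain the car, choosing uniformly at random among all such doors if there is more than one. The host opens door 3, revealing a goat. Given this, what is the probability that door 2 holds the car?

Condition on the true location of the car.
If it is behind door 1 (prior 4/7): the host has no choice, probability 1; weight (4/7)·1 = 4/7.
If it is behind door 2 (prior 2/7): the host has 2 equally likely choices, so probability 1/2; weight (2/7)·(1/2) = 1/7.
If it is behind door 3 (prior 1/7): the host opened door 3, so this case is ruled out; weight (1/7)·0 = 0.
The weights sum to 5/7.
So P(the car behind door 2 | the host opened door 3) = (1/7) / (5/7) = 1/5.

1/5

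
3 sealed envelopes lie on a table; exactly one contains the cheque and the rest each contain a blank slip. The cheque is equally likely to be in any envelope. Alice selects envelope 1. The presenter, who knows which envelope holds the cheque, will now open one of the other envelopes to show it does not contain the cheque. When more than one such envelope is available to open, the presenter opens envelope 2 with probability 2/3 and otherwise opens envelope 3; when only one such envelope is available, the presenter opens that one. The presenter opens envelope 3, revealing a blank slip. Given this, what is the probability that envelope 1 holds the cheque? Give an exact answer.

1/4

Apply Bayes' rule, conditioning on where the cheque actually is.
If it is in envelope 1 (prior 1/3): envelope 2 is available but not opened, probability 1/3; weight (1/3)·(1/3) = 1/9.
If it is in envelope 2 (prior 1/3): only envelope 3 is available, probability 1; weight (1/3)·1 = 1/3.
If it is in envelope 3 (prior 1/3): the presenter opened envelope 3, so this case is ruled out; weight (1/3)·0 = 0.
The weights sum to 4/9.
So P(the cheque in envelope 1 | the presenter opened envelope 3) = (1/9) / (4/9) = 1/4.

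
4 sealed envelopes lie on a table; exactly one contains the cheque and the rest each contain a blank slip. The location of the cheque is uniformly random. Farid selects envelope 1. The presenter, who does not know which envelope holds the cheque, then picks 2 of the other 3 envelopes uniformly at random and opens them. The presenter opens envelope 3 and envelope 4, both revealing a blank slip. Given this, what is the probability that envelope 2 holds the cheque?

1/2

Because the presenter chose which envelopes to open without knowing where the cheque is, the choice is independent of the prize location. Learning that none of the 2 opened envelopes holds the cheque simply rules out those 2 locations and leaves the remaining 2 envelopes still equally likely by symmetry.
So P(the cheque in envelope 2) = 1/2.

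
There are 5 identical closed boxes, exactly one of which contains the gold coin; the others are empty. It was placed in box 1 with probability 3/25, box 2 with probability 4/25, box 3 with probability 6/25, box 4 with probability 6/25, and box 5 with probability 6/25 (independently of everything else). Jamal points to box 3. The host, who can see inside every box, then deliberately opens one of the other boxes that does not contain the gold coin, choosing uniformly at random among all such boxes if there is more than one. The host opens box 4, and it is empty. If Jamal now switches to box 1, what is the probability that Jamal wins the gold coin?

Apply Bayes' rule, conditioning on where the gold coin actually is.
If it is in box 1 (prior 3/25): the host has 3 equally likely choices, so probability 1/3; weight (3/25)·(1/3) = 1/25.
If it is in box 2 (prior 4/25): the host has 3 equally likely choices, so probability 1/3; weight (4/25)·(1/3) = 4/75.
If it is in box 3 (prior 6/25): the host has 4 equally likely choices, so probability 1/4; weight (6/25)·(1/4) = 3/50.
If it is in box 4 (prior 6/25): the host opened box 4, so this case is ruled out; weight (6/25)·0 = 0.
If it is in box 5 (prior 6/25): the host has 3 equally likely choices, so probability 1/3; weight (6/25)·(1/3) = 2/25.
The weights sum to 7/30.
So P(the gold coin in box 1 | the host opened box 4) = (1/25) / (7/30) = 6/35.

6/35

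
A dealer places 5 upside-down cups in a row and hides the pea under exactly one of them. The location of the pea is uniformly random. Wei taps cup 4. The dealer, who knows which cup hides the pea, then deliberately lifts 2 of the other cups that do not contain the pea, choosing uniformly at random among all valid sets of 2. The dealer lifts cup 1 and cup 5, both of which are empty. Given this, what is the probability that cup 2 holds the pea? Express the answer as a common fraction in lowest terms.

2/5

Consider each possible location of the pea in turn.
If it is under either of cups 1 and 5 (prior 1/5 each): that cup was opened and seen not to hold the prize — ruled out; weight (1/5)·0 = 0 each.
If it is under either of cups 2 and 3 (prior 1/5 each): the dealer has 3 equally likely choices, so probability 1/3; weight (1/5)·(1/3) = 1/15 each.
If it is under cup 4 (prior 1/5): the dealer has 6 equally likely choices, so probability 1/6; weight (1/5)·(1/6) = 1/30.
The weights sum to 1/6.
So P(the pea under cup 2 | the dealer opened cup 1 and cup 5) = (1/15) / (1/6) = 2/5.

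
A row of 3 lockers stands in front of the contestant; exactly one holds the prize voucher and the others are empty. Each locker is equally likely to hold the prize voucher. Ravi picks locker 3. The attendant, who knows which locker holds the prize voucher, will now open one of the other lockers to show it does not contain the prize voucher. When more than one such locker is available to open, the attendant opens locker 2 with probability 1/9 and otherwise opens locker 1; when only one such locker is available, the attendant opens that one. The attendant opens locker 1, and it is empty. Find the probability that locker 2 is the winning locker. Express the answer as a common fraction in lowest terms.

9/17

Condition on the true location of the prize voucher.
If it is in locker 1 (prior 1/3): the attendant opened locker 1, so this case is ruled out; weight (1/3)·0 = 0.
If it is in locker 2 (prior 1/3): only locker 1 is available, probability 1; weight (1/3)·1 = 1/3.
If it is in locker 3 (prior 1/3): locker 2 is available but not opened, probability 8/9; weight (1/3)·(8/9) = 8/27.
The weights sum to 17/27.
So P(the prize voucher in locker 2 | the attendant opened locker 1) = (1/3) / (17/27) = 9/17.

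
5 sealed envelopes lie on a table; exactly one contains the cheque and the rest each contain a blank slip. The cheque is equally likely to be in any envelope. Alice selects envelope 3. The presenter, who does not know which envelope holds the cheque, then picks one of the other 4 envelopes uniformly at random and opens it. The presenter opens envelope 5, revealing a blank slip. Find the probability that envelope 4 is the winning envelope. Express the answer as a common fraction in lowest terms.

Condition on the true location of the cheque.
If it is in any of envelopes 1, 2, 3, and 4 (prior 1/5 each): the presenter picks envelope 5 with probability 1/4 regardless, and it is not the prize; weight (1/5)·(1/4) = 1/20 each.
If it is in envelope 5 (prior 1/5): the presenter opened envelope 5, so this case is ruled out; weight (1/5)·0 = 0.
The weights sum to 1/5.
So P(the cheque in envelope 4 | the presenter opened envelope 5) = (1/20) / (1/5) = 1/4.

1/4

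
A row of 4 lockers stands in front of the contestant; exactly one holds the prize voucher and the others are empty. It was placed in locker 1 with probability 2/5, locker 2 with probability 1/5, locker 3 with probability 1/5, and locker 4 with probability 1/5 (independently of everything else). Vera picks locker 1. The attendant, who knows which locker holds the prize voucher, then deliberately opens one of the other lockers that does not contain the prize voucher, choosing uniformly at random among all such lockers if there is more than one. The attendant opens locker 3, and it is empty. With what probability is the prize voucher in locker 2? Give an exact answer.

Condition on the true location of the prize voucher.
If it is in locker 1 (prior 2/5): the attendant has 3 equally likely choices, so probability 1/3; weight (2/5)·(1/3) = 2/15.
If it is in either of lockers 2 and 4 (prior 1/5 each): the attendant has 2 equally likely choices, so probability 1/2; weight (1/5)·(1/2) = 1/10 each.
If it is in locker 3 (prior 1/5): the attendant opened locker 3, so this case is ruled out; weight (1/5)·0 = 0.
The weights sum to 1/3.
So P(the prize voucher in locker 2 | the attendant opened locker 3) = (1/10) / (1/3) = 3/10.

3/10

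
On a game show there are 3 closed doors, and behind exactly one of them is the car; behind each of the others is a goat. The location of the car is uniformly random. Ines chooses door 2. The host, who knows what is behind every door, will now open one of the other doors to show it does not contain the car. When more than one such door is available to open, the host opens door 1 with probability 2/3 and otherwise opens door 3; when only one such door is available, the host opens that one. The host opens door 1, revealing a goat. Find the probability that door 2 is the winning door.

Condition on the true location of the car.
If it is behind door 1 (prior 1/3): the host opened door 1, so this case is ruled out; weight (1/3)·0 = 0.
If it is behind door 2 (prior 1/3): door 1 is available, opened with probability 2/3; weight (1/3)·(2/3) = 2/9.
If it is behind door 3 (prior 1/3): only door 1 is available, probability 1; weight (1/3)·1 = 1/3.
The weights sum to 5/9.
So P(the car behind door 2 | the host opened door 1) = (2/9) / (5/9) = 2/5.

2/5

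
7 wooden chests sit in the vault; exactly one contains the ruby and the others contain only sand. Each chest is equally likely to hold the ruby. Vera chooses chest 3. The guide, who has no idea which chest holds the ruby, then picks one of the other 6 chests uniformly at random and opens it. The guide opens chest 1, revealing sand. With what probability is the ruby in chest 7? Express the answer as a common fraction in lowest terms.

1/6

Because the guide chose which chest to open without knowing where the ruby is, the choice is independent of the prize location. Learning that chest 1 does not hold the ruby simply rules out that one location and leaves the remaining 6 chests still equally likely by symmetry.
So P(the ruby in chest 7) = 1/6.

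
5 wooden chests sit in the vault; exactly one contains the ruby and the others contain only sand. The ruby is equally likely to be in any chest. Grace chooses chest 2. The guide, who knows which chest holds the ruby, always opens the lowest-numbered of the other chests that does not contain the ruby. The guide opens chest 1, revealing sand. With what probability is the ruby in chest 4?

1/4

Apply Bayes' rule, conditioning on where the ruby actually is.
If it is in chest 1 (prior 1/5): the guide opened chest 1, so this case is ruled out; weight (1/5)·0 = 0.
If it is in any of chests 2, 3, 4, and 5 (prior 1/5 each): chest 1 is the lowest-numbered option available, probability 1; weight (1/5)·1 = 1/5 each.
The weights sum to 4/5.
So P(the ruby in chest 4 | the guide opened chest 1) = (1/5) / (4/5) = 1/4.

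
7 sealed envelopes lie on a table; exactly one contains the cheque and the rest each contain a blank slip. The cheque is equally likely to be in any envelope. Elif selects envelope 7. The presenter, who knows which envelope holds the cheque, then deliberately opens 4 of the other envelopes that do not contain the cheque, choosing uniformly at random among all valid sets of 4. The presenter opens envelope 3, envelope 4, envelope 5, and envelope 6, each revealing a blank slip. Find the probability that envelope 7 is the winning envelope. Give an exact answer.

1/7

Consider each possible location of the cheque in turn.
If it is in either of envelopes 1 and 2 (prior 1/7 each): the presenter has 5 equally likely choices, so probability 1/5; weight (1/7)·(1/5) = 1/35 each.
If it is in any of envelopes 3, 4, 5, and 6 (prior 1/7 each): that envelope was opened and seen not to hold the prize — ruled out; weight (1/7)·0 = 0 each.
If it is in envelope 7 (prior 1/7): the presenter has 15 equally likely choices, so probability 1/15; weight (1/7)·(1/15) = 1/105.
The weights sum to 1/15.
So P(the cheque in envelope 7 | the presenter opened envelope 3, envelope 4, envelope 5, and envelope 6) = (1/105) / (1/15) = 1/7.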